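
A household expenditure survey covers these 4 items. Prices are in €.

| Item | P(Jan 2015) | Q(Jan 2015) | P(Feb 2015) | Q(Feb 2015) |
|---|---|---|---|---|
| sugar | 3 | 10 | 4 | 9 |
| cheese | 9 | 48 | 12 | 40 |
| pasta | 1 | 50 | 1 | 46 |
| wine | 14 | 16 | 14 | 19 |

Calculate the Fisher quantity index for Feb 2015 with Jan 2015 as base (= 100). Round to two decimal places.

94.00

Laspeyres component (base-period weights):
ΣP(Jan 2015)Q(Feb 2015) = 3×9 + 9×40 + 1×46 + 14×19 = 27 + 360 + 46 + 266 = 699
ΣP(Jan 2015)Q(Jan 2015) = 3×10 + 9×48 + 1×50 + 14×16 = 30 + 432 + 50 + 224 = 736
L = 699 / 736 × 100 = 94.9728
Paasche component (current-period weights):
ΣP(Feb 2015)Q(Feb 2015) = 4×9 + 12×40 + 1×46 + 14×19 = 36 + 480 + 46 + 266 = 828
ΣP(Feb 2015)Q(Jan 2015) = 4×10 + 12×48 + 1×50 + 14×16 = 40 + 576 + 50 + 224 = 890
P = 828 / 890 × 100 = 93.0337
Fisher = √(L × P) = √(94.9728 × 93.0337) = 93.9983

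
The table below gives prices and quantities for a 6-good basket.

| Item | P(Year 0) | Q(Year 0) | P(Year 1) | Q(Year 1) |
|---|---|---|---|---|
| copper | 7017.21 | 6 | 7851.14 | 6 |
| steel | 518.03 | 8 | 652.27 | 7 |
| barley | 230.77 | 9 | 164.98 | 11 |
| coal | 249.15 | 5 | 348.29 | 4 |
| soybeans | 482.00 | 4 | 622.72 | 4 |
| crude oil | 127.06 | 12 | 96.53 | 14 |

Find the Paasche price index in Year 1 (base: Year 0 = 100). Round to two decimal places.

Paasche price index uses current-period quantities as weights.
ΣP(Year 1)·Q(Year 1) = 7851.14×6 + 652.27×7 + 164.98×11 + 348.29×4 + 622.72×4 + 96.53×14 = 47106.84 + 4565.89 + 1814.78 + 1393.16 + 2490.88 + 1351.42 = 58722.97
ΣP(Year 0)·Q(Year 1) = 7017.21×6 + 518.03×7 + 230.77×11 + 249.15×4 + 482.00×4 + 127.06×14 = 42103.26 + 3626.21 + 2538.47 + 996.6 + 1928 + 1778.84 = 52971.38
Index = 58722.97 / 52971.38 × 100 = 110.8579

110.86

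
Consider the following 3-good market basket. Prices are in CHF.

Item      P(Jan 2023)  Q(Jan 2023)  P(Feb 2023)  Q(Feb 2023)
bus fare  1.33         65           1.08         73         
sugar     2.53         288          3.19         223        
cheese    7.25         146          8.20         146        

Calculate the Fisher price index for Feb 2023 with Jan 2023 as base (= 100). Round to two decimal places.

Laspeyres component (base-period weights):
ΣP(Feb 2023)Q(Jan 2023) = 1.08×65 + 3.19×288 + 8.20×146 = 70.2 + 918.72 + 1197.2 = 2186.12
ΣP(Jan 2023)Q(Jan 2023) = 1.33×65 + 2.53×288 + 7.25×146 = 86.45 + 728.64 + 1058.5 = 1873.59
L = 2186.12 / 1873.59 × 100 = 116.6808
Paasche component (current-period weights):
ΣP(Feb 2023)Q(Feb 2023) = 1.08×73 + 3.19×223 + 8.20×146 = 78.84 + 711.37 + 1197.2 = 1987.41
ΣP(Jan 2023)Q(Feb 2023) = 1.33×73 + 2.53×223 + 7.25×146 = 97.09 + 564.19 + 1058.5 = 1719.78
P = 1987.41 / 1719.78 × 100 = 115.5619
Fisher = √(L × P) = √(116.6808 × 115.5619) = 116.1200

116.12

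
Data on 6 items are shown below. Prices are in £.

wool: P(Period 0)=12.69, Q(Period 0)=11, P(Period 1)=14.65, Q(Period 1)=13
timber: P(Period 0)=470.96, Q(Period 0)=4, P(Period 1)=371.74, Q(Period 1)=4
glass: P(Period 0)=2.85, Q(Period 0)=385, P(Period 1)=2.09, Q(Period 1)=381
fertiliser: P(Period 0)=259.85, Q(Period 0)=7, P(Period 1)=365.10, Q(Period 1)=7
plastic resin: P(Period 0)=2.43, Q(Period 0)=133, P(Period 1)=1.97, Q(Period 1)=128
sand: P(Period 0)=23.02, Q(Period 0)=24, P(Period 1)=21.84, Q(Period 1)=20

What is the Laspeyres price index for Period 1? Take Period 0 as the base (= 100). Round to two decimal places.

99.64

Laspeyres price index uses base-period quantities as weights.
ΣP(Period 1)·Q(Period 0) = 14.65×11 + 371.74×4 + 2.09×385 + 365.10×7 + 1.97×133 + 21.84×24 = 161.15 + 1486.96 + 804.65 + 2555.7 + 262.01 + 524.16 = 5794.63
ΣP(Period 0)·Q(Period 0) = 12.69×11 + 470.96×4 + 2.85×385 + 259.85×7 + 2.43×133 + 23.02×24 = 139.59 + 1883.84 + 1097.25 + 1818.95 + 323.19 + 552.48 = 5815.3
Index = 5794.63 / 5815.3 × 100 = 99.6446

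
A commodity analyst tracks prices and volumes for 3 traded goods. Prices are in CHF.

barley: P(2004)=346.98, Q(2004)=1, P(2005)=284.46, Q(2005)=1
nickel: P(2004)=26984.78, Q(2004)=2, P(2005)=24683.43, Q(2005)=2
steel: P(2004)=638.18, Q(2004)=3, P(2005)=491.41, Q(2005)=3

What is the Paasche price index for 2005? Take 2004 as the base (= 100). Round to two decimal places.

Paasche price index uses current-period quantities as weights.
ΣP(2005)·Q(2005) = 284.46×1 + 24683.43×2 + 491.41×3 = 284.46 + 49366.86 + 1474.23 = 51125.55
ΣP(2004)·Q(2005) = 346.98×1 + 26984.78×2 + 638.18×3 = 346.98 + 53969.56 + 1914.54 = 56231.08
Index = 51125.55 / 56231.08 × 100 = 90.9204

90.92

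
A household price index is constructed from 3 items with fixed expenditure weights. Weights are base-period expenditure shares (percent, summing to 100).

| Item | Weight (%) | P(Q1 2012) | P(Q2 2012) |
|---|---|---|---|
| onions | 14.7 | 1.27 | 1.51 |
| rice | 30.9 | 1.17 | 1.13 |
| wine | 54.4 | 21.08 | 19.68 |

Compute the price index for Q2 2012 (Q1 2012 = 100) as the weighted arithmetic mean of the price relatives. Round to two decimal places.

onions: 14.7 × (1.51/1.27) = 14.7 × 1.188976 = 17.4780
rice: 30.9 × (1.13/1.17) = 30.9 × 0.965812 = 29.8436
wine: 54.4 × (19.68/21.08) = 54.4 × 0.933586 = 50.7871
Index = Σ wᵢ·(p₁ᵢ/p₀ᵢ) = 17.4780 + 29.8436 + 50.7871 = 98.1086

98.11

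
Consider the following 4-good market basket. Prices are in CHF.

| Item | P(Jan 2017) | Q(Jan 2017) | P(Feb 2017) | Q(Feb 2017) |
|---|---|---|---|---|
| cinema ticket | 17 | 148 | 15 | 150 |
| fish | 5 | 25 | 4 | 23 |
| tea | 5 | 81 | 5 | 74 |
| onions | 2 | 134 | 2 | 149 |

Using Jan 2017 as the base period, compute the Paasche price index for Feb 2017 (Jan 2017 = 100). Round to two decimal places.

Paasche price index uses current-period quantities as weights.
ΣP(Feb 2017)·Q(Feb 2017) = 15×150 + 4×23 + 5×74 + 2×149 = 2250 + 92 + 370 + 298 = 3010
ΣP(Jan 2017)·Q(Feb 2017) = 17×150 + 5×23 + 5×74 + 2×149 = 2550 + 115 + 370 + 298 = 3333
Index = 3010 / 3333 × 100 = 90.3090

90.31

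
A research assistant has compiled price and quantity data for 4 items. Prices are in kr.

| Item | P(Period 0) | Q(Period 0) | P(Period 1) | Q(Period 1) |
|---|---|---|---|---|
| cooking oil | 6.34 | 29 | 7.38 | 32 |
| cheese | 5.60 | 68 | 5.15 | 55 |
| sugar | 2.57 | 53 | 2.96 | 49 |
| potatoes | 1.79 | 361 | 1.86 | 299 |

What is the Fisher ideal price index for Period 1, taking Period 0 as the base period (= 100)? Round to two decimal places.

103.76

Laspeyres component (base-period weights):
ΣP(Period 1)Q(Period 0) = 7.38×29 + 5.15×68 + 2.96×53 + 1.86×361 = 214.02 + 350.2 + 156.88 + 671.46 = 1392.56
ΣP(Period 0)Q(Period 0) = 6.34×29 + 5.60×68 + 2.57×53 + 1.79×361 = 183.86 + 380.8 + 136.21 + 646.19 = 1347.06
L = 1392.56 / 1347.06 × 100 = 103.3777
Paasche component (current-period weights):
ΣP(Period 1)Q(Period 1) = 7.38×32 + 5.15×55 + 2.96×49 + 1.86×299 = 236.16 + 283.25 + 145.04 + 556.14 = 1220.59
ΣP(Period 0)Q(Period 1) = 6.34×32 + 5.60×55 + 2.57×49 + 1.79×299 = 202.88 + 308 + 125.93 + 535.21 = 1172.02
P = 1220.59 / 1172.02 × 100 = 104.1441
Fisher = √(L × P) = √(103.3777 × 104.1441) = 103.7602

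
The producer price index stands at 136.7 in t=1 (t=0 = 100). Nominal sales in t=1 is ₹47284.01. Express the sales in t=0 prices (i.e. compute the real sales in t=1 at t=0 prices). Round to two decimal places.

Real = Nominal ÷ (Index/100) = 47284.01 ÷ (136.7/100)
     = 47284.01 ÷ 1.367 = 34589.6196

34589.62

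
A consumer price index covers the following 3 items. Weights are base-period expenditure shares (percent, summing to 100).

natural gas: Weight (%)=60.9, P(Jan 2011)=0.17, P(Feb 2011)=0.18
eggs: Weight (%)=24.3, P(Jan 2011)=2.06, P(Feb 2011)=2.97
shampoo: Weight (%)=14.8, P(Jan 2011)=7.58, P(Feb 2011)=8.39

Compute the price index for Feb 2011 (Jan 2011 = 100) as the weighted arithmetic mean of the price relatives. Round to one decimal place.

115.9

natural gas: 60.9 × (0.18/0.17) = 60.9 × 1.058824 = 64.4824
eggs: 24.3 × (2.97/2.06) = 24.3 × 1.441748 = 35.0345
shampoo: 14.8 × (8.39/7.58) = 14.8 × 1.106860 = 16.3815
Index = Σ wᵢ·(p₁ᵢ/p₀ᵢ) = 64.4824 + 35.0345 + 16.3815 = 115.8983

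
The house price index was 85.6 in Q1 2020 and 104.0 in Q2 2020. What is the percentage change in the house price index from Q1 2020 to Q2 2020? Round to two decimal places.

21.50%

Change = (104.0 − 85.6) / 85.6 × 100
       = 18.4 / 85.6 × 100 = 21.4953%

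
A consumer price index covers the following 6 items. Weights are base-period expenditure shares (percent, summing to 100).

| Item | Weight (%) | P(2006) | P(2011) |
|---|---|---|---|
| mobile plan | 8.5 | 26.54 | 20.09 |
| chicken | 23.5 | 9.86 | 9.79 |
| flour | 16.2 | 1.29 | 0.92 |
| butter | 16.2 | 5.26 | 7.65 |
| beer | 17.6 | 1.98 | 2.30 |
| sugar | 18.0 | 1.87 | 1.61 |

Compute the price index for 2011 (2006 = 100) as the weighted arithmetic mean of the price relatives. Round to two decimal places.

mobile plan: 8.5 × (20.09/26.54) = 8.5 × 0.756971 = 6.4343
chicken: 23.5 × (9.79/9.86) = 23.5 × 0.992901 = 23.3332
flour: 16.2 × (0.92/1.29) = 16.2 × 0.713178 = 11.5535
butter: 16.2 × (7.65/5.26) = 16.2 × 1.454373 = 23.5608
beer: 17.6 × (2.30/1.98) = 17.6 × 1.161616 = 20.4444
sugar: 18.0 × (1.61/1.87) = 18.0 × 0.860963 = 15.4973
Index = Σ wᵢ·(p₁ᵢ/p₀ᵢ) = 6.4343 + 23.3332 + 11.5535 + 23.5608 + 20.4444 + 15.4973 = 100.8235

100.82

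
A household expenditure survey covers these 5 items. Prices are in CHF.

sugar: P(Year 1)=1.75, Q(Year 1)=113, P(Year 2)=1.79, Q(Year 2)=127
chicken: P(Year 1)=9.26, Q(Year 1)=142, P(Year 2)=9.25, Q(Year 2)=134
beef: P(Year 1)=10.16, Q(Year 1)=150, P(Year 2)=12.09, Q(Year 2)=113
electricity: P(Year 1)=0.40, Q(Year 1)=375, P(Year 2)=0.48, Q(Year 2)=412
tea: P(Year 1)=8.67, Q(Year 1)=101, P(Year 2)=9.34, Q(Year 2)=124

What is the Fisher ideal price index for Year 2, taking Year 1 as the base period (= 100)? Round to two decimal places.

Laspeyres component (base-period weights):
ΣP(Year 2)Q(Year 1) = 1.79×113 + 9.25×142 + 12.09×150 + 0.48×375 + 9.34×101 = 202.27 + 1313.5 + 1813.5 + 180 + 943.34 = 4452.61
ΣP(Year 1)Q(Year 1) = 1.75×113 + 9.26×142 + 10.16×150 + 0.40×375 + 8.67×101 = 197.75 + 1314.92 + 1524 + 150 + 875.67 = 4062.34
L = 4452.61 / 4062.34 × 100 = 109.6070
Paasche component (current-period weights):
ΣP(Year 2)Q(Year 2) = 1.79×127 + 9.25×134 + 12.09×113 + 0.48×412 + 9.34×124 = 227.33 + 1239.5 + 1366.17 + 197.76 + 1158.16 = 4188.92
ΣP(Year 1)Q(Year 2) = 1.75×127 + 9.26×134 + 10.16×113 + 0.40×412 + 8.67×124 = 222.25 + 1240.84 + 1148.08 + 164.8 + 1075.08 = 3851.05
P = 4188.92 / 3851.05 × 100 = 108.7735
Fisher = √(L × P) = √(109.6070 × 108.7735) = 109.1894

109.19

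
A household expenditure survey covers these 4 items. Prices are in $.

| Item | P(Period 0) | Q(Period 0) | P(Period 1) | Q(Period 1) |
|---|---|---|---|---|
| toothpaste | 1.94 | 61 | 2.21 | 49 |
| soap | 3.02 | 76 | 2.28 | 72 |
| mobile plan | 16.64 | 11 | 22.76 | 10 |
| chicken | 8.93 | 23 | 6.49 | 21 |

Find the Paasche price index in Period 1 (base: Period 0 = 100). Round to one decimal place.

Paasche price index uses current-period quantities as weights.
ΣP(Period 1)·Q(Period 1) = 2.21×49 + 2.28×72 + 22.76×10 + 6.49×21 = 108.29 + 164.16 + 227.6 + 136.29 = 636.34
ΣP(Period 0)·Q(Period 1) = 1.94×49 + 3.02×72 + 16.64×10 + 8.93×21 = 95.06 + 217.44 + 166.4 + 187.53 = 666.43
Index = 636.34 / 666.43 × 100 = 95.4849

95.5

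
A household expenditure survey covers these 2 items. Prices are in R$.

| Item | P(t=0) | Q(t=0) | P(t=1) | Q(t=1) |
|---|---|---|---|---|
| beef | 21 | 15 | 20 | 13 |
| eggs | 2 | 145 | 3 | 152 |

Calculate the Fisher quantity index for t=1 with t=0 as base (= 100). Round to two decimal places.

96.39

Laspeyres component (base-period weights):
ΣP(t=0)Q(t=1) = 21×13 + 2×152 = 273 + 304 = 577
ΣP(t=0)Q(t=0) = 21×15 + 2×145 = 315 + 290 = 605
L = 577 / 605 × 100 = 95.3719
Paasche component (current-period weights):
ΣP(t=1)Q(t=1) = 20×13 + 3×152 = 260 + 456 = 716
ΣP(t=1)Q(t=0) = 20×15 + 3×145 = 300 + 435 = 735
P = 716 / 735 × 100 = 97.4150
Fisher = √(L × P) = √(95.3719 × 97.4150) = 96.3880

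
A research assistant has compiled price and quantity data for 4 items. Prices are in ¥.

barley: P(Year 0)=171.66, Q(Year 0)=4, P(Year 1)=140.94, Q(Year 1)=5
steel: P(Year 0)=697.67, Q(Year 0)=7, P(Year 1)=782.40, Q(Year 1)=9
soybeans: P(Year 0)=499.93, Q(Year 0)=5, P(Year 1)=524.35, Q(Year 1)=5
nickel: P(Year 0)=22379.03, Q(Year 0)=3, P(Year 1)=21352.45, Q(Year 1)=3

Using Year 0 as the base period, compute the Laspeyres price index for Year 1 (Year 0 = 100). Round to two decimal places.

Laspeyres price index uses base-period quantities as weights.
ΣP(Year 1)·Q(Year 0) = 140.94×4 + 782.40×7 + 524.35×5 + 21352.45×3 = 563.76 + 5476.8 + 2621.75 + 64057.35 = 72719.66
ΣP(Year 0)·Q(Year 0) = 171.66×4 + 697.67×7 + 499.93×5 + 22379.03×3 = 686.64 + 4883.69 + 2499.65 + 67137.09 = 75207.07
Index = 72719.66 / 75207.07 × 100 = 96.6926

96.69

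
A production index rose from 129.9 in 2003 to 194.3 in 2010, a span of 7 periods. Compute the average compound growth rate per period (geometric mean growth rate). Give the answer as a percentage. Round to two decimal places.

5.92%

Growth factor = (194.3/129.9)^(1/7) = (1.495766)^(1/7) = 1.059206
Growth rate = 1.059206 − 1 = 0.059206 = 5.9206%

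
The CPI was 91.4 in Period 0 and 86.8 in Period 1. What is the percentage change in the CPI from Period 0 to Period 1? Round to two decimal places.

Change = (86.8 − 91.4) / 91.4 × 100
       = -4.6 / 91.4 × 100 = -5.0328%

-5.03%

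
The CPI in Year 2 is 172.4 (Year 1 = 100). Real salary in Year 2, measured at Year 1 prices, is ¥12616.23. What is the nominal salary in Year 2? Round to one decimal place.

21750.4

Nominal = Real × (Index/100) = 12616.23 × (172.4/100)
        = 12616.23 × 1.724 = 21750.3805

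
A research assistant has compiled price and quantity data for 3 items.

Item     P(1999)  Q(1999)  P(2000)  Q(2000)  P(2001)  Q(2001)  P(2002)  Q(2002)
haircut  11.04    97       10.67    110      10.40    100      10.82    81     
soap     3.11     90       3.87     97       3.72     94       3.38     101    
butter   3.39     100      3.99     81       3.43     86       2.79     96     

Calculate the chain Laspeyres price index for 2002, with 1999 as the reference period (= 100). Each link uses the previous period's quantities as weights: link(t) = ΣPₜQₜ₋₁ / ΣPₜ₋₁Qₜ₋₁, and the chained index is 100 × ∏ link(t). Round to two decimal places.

97.74

Link 1999→2000:
ΣP(2000)Q(1999) = 10.67×97 + 3.87×90 + 3.99×100 = 1034.99 + 348.3 + 399 = 1782.29
ΣP(1999)Q(1999) = 11.04×97 + 3.11×90 + 3.39×100 = 1070.88 + 279.9 + 339 = 1689.78
link = 1782.29/1689.78 = 1.054747
Link 2000→2001:
ΣP(2001)Q(2000) = 10.40×110 + 3.72×97 + 3.43×81 = 1144 + 360.84 + 277.83 = 1782.67
ΣP(2000)Q(2000) = 10.67×110 + 3.87×97 + 3.99×81 = 1173.7 + 375.39 + 323.19 = 1872.28
link = 1782.67/1872.28 = 0.952139
Link 2001→2002:
ΣP(2002)Q(2001) = 10.82×100 + 3.38×94 + 2.79×86 = 1082 + 317.72 + 239.94 = 1639.66
ΣP(2001)Q(2001) = 10.40×100 + 3.72×94 + 3.43×86 = 1040 + 349.68 + 294.98 = 1684.66
link = 1639.66/1684.66 = 0.973288
Chained index = 100 × 1.054747 × 0.952139 × 0.973288 = 97.7440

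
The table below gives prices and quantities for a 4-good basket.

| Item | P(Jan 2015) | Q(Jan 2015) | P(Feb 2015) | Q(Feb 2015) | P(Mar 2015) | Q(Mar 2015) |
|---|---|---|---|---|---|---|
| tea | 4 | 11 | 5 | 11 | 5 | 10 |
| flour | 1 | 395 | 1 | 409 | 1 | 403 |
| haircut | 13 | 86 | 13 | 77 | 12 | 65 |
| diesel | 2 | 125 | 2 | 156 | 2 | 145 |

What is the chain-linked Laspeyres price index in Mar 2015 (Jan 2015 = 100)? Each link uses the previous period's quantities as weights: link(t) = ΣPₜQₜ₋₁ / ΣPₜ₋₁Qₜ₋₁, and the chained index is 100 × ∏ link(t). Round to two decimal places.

96.25

Link Jan 2015→Feb 2015:
ΣP(Feb 2015)Q(Jan 2015) = 5×11 + 1×395 + 13×86 + 2×125 = 55 + 395 + 1118 + 250 = 1818
ΣP(Jan 2015)Q(Jan 2015) = 4×11 + 1×395 + 13×86 + 2×125 = 44 + 395 + 1118 + 250 = 1807
link = 1818/1807 = 1.006087
Link Feb 2015→Mar 2015:
ΣP(Mar 2015)Q(Feb 2015) = 5×11 + 1×409 + 12×77 + 2×156 = 55 + 409 + 924 + 312 = 1700
ΣP(Feb 2015)Q(Feb 2015) = 5×11 + 1×409 + 13×77 + 2×156 = 55 + 409 + 1001 + 312 = 1777
link = 1700/1777 = 0.956669
Chained index = 100 × 1.006087 × 0.956669 = 96.2492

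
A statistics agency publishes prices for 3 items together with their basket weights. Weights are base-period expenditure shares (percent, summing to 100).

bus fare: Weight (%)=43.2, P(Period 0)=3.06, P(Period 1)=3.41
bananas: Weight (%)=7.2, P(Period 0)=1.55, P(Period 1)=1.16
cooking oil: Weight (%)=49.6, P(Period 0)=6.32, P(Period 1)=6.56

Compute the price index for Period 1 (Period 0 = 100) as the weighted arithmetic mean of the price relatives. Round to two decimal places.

105.01

bus fare: 43.2 × (3.41/3.06) = 43.2 × 1.114379 = 48.1412
bananas: 7.2 × (1.16/1.55) = 7.2 × 0.748387 = 5.3884
cooking oil: 49.6 × (6.56/6.32) = 49.6 × 1.037975 = 51.4835
Index = Σ wᵢ·(p₁ᵢ/p₀ᵢ) = 48.1412 + 5.3884 + 51.4835 = 105.0131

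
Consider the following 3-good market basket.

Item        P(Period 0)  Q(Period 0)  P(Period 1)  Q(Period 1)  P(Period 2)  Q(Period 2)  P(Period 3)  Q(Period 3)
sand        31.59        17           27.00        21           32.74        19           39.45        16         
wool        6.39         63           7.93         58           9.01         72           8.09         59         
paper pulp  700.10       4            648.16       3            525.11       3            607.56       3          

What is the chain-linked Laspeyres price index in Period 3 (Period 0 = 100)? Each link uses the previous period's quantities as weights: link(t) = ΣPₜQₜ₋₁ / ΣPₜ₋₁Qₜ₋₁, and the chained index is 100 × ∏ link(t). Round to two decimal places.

98.66

Link Period 0→Period 1:
ΣP(Period 1)Q(Period 0) = 27.00×17 + 7.93×63 + 648.16×4 = 459 + 499.59 + 2592.64 = 3551.23
ΣP(Period 0)Q(Period 0) = 31.59×17 + 6.39×63 + 700.10×4 = 537.03 + 402.57 + 2800.4 = 3740
link = 3551.23/3740 = 0.949527
Link Period 1→Period 2:
ΣP(Period 2)Q(Period 1) = 32.74×21 + 9.01×58 + 525.11×3 = 687.54 + 522.58 + 1575.33 = 2785.45
ΣP(Period 1)Q(Period 1) = 27.00×21 + 7.93×58 + 648.16×3 = 567 + 459.94 + 1944.48 = 2971.42
link = 2785.45/2971.42 = 0.937414
Link Period 2→Period 3:
ΣP(Period 3)Q(Period 2) = 39.45×19 + 8.09×72 + 607.56×3 = 749.55 + 582.48 + 1822.68 = 3154.71
ΣP(Period 2)Q(Period 2) = 32.74×19 + 9.01×72 + 525.11×3 = 622.06 + 648.72 + 1575.33 = 2846.11
link = 3154.71/2846.11 = 1.108429
Chained index = 100 × 0.949527 × 0.937414 × 1.108429 = 98.6612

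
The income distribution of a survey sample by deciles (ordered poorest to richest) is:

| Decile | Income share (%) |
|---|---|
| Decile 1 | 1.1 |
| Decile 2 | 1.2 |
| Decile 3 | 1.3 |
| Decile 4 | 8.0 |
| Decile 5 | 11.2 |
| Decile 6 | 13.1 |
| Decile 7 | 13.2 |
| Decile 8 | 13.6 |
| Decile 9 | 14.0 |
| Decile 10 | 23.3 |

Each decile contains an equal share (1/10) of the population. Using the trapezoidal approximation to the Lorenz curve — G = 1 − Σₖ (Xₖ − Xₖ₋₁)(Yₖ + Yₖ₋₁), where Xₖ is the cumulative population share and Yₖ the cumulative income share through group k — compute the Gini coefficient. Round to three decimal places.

0.368

Cumulative income shares Yₖ: 0.0110, 0.0230, 0.0360, 0.1160, 0.2280, 0.3590, 0.4910, 0.6270, 0.7670, 1.0000
Σ (Xₖ−Xₖ₋₁)(Yₖ+Yₖ₋₁) = (1/10)(0.0110+0.0000) + (1/10)(0.0230+0.0110) + (1/10)(0.0360+0.0230) + (1/10)(0.1160+0.0360) + (1/10)(0.2280+0.1160) + (1/10)(0.3590+0.2280) + (1/10)(0.4910+0.3590) + (1/10)(0.6270+0.4910) + (1/10)(0.7670+0.6270) + (1/10)(1.0000+0.7670)
  = 0.0011 + 0.0034 + 0.0059 + 0.0152 + 0.0344 + 0.0587 + 0.0850 + 0.1118 + 0.1394 + 0.1767 = 0.6316
G = 1 − 0.6316 = 0.3684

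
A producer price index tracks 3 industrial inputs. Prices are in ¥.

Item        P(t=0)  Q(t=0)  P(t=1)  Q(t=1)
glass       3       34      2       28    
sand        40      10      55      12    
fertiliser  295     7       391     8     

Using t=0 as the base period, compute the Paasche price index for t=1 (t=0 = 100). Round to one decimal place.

Paasche price index uses current-period quantities as weights.
ΣP(t=1)·Q(t=1) = 2×28 + 55×12 + 391×8 = 56 + 660 + 3128 = 3844
ΣP(t=0)·Q(t=1) = 3×28 + 40×12 + 295×8 = 84 + 480 + 2360 = 2924
Index = 3844 / 2924 × 100 = 131.4637

131.5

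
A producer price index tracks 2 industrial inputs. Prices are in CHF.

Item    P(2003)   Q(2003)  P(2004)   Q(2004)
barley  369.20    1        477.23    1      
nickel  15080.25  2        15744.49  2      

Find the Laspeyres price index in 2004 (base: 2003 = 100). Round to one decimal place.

104.7

Laspeyres price index uses base-period quantities as weights.
ΣP(2004)·Q(2003) = 477.23×1 + 15744.49×2 = 477.23 + 31488.98 = 31966.21
ΣP(2003)·Q(2003) = 369.20×1 + 15080.25×2 = 369.2 + 30160.5 = 30529.7
Index = 31966.21 / 30529.7 × 100 = 104.7053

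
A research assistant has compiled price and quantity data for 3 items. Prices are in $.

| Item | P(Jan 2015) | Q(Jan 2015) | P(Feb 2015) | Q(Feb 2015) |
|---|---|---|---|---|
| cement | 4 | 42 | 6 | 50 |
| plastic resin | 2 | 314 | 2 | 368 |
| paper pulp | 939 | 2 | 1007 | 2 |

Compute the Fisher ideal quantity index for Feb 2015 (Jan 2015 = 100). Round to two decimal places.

105.31

Laspeyres component (base-period weights):
ΣP(Jan 2015)Q(Feb 2015) = 4×50 + 2×368 + 939×2 = 200 + 736 + 1878 = 2814
ΣP(Jan 2015)Q(Jan 2015) = 4×42 + 2×314 + 939×2 = 168 + 628 + 1878 = 2674
L = 2814 / 2674 × 100 = 105.2356
Paasche component (current-period weights):
ΣP(Feb 2015)Q(Feb 2015) = 6×50 + 2×368 + 1007×2 = 300 + 736 + 2014 = 3050
ΣP(Feb 2015)Q(Jan 2015) = 6×42 + 2×314 + 1007×2 = 252 + 628 + 2014 = 2894
P = 3050 / 2894 × 100 = 105.3905
Fisher = √(L × P) = √(105.2356 × 105.3905) = 105.3130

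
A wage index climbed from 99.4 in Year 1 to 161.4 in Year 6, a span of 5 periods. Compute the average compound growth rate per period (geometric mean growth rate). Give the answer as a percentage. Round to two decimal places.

Growth factor = (161.4/99.4)^(1/5) = (1.623742)^(1/5) = 1.101802
Growth rate = 1.101802 − 1 = 0.101802 = 10.1802%

10.18%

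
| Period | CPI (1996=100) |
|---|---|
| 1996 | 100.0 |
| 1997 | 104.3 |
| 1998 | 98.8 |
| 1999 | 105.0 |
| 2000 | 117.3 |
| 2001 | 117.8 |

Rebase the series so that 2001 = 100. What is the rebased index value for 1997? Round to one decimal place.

88.5

Rebased(1997) = 104.3 / 117.8 × 100 = 88.5399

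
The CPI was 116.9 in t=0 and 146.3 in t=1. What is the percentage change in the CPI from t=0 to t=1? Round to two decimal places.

25.15%

Change = (146.3 − 116.9) / 116.9 × 100
       = 29.4 / 116.9 × 100 = 25.1497%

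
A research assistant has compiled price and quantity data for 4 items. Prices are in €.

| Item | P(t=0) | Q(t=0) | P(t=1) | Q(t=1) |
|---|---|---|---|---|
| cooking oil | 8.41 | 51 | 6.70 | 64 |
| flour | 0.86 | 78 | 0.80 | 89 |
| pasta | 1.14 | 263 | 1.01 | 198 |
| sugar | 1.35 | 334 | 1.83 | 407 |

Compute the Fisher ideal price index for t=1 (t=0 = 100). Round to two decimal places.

103.34

Laspeyres component (base-period weights):
ΣP(t=1)Q(t=0) = 6.70×51 + 0.80×78 + 1.01×263 + 1.83×334 = 341.7 + 62.4 + 265.63 + 611.22 = 1280.95
ΣP(t=0)Q(t=0) = 8.41×51 + 0.86×78 + 1.14×263 + 1.35×334 = 428.91 + 67.08 + 299.82 + 450.9 = 1246.71
L = 1280.95 / 1246.71 × 100 = 102.7464
Paasche component (current-period weights):
ΣP(t=1)Q(t=1) = 6.70×64 + 0.80×89 + 1.01×198 + 1.83×407 = 428.8 + 71.2 + 199.98 + 744.81 = 1444.79
ΣP(t=0)Q(t=1) = 8.41×64 + 0.86×89 + 1.14×198 + 1.35×407 = 538.24 + 76.54 + 225.72 + 549.45 = 1389.95
P = 1444.79 / 1389.95 × 100 = 103.9455
Fisher = √(L × P) = √(102.7464 × 103.9455) = 103.3442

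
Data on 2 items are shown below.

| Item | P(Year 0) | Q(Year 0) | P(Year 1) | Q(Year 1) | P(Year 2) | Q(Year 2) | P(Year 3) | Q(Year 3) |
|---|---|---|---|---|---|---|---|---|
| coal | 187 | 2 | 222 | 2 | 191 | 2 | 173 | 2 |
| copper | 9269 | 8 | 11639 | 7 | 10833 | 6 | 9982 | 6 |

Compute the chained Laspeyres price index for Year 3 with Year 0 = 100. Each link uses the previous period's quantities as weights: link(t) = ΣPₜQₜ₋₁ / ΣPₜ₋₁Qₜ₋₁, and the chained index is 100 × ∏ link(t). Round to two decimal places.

107.61

Link Year 0→Year 1:
ΣP(Year 1)Q(Year 0) = 222×2 + 11639×8 = 444 + 93112 = 93556
ΣP(Year 0)Q(Year 0) = 187×2 + 9269×8 = 374 + 74152 = 74526
link = 93556/74526 = 1.255347
Link Year 1→Year 2:
ΣP(Year 2)Q(Year 1) = 191×2 + 10833×7 = 382 + 75831 = 76213
ΣP(Year 1)Q(Year 1) = 222×2 + 11639×7 = 444 + 81473 = 81917
link = 76213/81917 = 0.930369
Link Year 2→Year 3:
ΣP(Year 3)Q(Year 2) = 173×2 + 9982×6 = 346 + 59892 = 60238
ΣP(Year 2)Q(Year 2) = 191×2 + 10833×6 = 382 + 64998 = 65380
link = 60238/65380 = 0.921352
Chained index = 100 × 1.255347 × 0.930369 × 0.921352 = 107.6080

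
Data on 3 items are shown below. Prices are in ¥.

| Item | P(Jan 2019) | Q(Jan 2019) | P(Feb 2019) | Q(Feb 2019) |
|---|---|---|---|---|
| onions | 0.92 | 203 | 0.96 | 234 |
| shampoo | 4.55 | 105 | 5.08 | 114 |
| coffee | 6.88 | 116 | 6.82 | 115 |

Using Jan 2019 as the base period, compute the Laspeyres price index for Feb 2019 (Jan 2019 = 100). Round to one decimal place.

103.9

Laspeyres price index uses base-period quantities as weights.
ΣP(Feb 2019)·Q(Jan 2019) = 0.96×203 + 5.08×105 + 6.82×116 = 194.88 + 533.4 + 791.12 = 1519.4
ΣP(Jan 2019)·Q(Jan 2019) = 0.92×203 + 4.55×105 + 6.88×116 = 186.76 + 477.75 + 798.08 = 1462.59
Index = 1519.4 / 1462.59 × 100 = 103.8842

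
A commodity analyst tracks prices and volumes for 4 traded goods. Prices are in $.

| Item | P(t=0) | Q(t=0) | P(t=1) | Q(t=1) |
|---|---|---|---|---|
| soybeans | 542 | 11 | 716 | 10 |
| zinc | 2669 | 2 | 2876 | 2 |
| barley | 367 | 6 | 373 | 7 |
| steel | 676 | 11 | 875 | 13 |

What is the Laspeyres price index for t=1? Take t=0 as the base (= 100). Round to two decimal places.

121.75

Laspeyres price index uses base-period quantities as weights.
ΣP(t=1)·Q(t=0) = 716×11 + 2876×2 + 373×6 + 875×11 = 7876 + 5752 + 2238 + 9625 = 25491
ΣP(t=0)·Q(t=0) = 542×11 + 2669×2 + 367×6 + 676×11 = 5962 + 5338 + 2202 + 7436 = 20938
Index = 25491 / 20938 × 100 = 121.7452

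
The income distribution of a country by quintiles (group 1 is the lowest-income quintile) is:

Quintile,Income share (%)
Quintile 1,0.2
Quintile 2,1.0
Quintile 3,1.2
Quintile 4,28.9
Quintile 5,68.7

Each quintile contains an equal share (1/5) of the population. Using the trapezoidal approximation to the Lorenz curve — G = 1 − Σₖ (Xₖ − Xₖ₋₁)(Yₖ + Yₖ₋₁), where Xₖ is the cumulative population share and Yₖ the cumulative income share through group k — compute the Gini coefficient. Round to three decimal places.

0.660

Cumulative income shares Yₖ: 0.0020, 0.0120, 0.0240, 0.3130, 1.0000
Σ (Xₖ−Xₖ₋₁)(Yₖ+Yₖ₋₁) = (1/5)(0.0020+0.0000) + (1/5)(0.0120+0.0020) + (1/5)(0.0240+0.0120) + (1/5)(0.3130+0.0240) + (1/5)(1.0000+0.3130)
  = 0.0004 + 0.0028 + 0.0072 + 0.0674 + 0.2626 = 0.3404
G = 1 − 0.3404 = 0.6596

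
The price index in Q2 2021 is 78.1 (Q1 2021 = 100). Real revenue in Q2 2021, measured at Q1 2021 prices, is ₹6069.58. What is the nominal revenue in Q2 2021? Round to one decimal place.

4740.3

Nominal = Real × (Index/100) = 6069.58 × (78.1/100)
        = 6069.58 × 0.781 = 4740.3420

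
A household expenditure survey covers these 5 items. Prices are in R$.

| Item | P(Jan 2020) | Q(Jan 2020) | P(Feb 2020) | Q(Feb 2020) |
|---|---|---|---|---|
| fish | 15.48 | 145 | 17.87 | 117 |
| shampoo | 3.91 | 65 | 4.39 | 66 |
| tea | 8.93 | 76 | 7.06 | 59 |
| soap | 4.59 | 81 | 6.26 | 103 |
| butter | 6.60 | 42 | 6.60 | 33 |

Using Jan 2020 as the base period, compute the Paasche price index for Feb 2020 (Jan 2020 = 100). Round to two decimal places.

111.35

Paasche price index uses current-period quantities as weights.
ΣP(Feb 2020)·Q(Feb 2020) = 17.87×117 + 4.39×66 + 7.06×59 + 6.26×103 + 6.60×33 = 2090.79 + 289.74 + 416.54 + 644.78 + 217.8 = 3659.65
ΣP(Jan 2020)·Q(Feb 2020) = 15.48×117 + 3.91×66 + 8.93×59 + 4.59×103 + 6.60×33 = 1811.16 + 258.06 + 526.87 + 472.77 + 217.8 = 3286.66
Index = 3659.65 / 3286.66 × 100 = 111.3486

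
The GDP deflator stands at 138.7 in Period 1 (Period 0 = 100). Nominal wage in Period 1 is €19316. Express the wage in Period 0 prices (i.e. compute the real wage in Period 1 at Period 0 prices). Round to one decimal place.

13926.5

Real = Nominal ÷ (Index/100) = 19316 ÷ (138.7/100)
     = 19316 ÷ 1.387 = 13926.4600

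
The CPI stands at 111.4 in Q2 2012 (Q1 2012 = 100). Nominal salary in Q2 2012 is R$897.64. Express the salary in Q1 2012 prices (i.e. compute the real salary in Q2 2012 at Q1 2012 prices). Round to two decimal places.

Real = Nominal ÷ (Index/100) = 897.64 ÷ (111.4/100)
     = 897.64 ÷ 1.114 = 805.7810

805.78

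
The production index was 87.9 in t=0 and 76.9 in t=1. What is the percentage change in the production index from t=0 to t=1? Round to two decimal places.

Change = (76.9 − 87.9) / 87.9 × 100
       = -11.0 / 87.9 × 100 = -12.5142%

-12.51%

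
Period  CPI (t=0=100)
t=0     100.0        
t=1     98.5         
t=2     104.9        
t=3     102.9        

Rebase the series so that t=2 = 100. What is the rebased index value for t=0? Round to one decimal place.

95.3

Rebased(t=0) = 100.0 / 104.9 × 100 = 95.3289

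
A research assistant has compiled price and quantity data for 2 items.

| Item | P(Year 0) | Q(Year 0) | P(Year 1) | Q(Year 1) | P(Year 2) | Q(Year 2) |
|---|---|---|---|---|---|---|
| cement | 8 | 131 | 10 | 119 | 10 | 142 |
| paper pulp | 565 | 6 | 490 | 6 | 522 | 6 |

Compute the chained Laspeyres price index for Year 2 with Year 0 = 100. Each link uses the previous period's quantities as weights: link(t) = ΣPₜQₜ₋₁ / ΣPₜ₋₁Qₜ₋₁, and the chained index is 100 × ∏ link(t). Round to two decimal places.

Link Year 0→Year 1:
ΣP(Year 1)Q(Year 0) = 10×131 + 490×6 = 1310 + 2940 = 4250
ΣP(Year 0)Q(Year 0) = 8×131 + 565×6 = 1048 + 3390 = 4438
link = 4250/4438 = 0.957639
Link Year 1→Year 2:
ΣP(Year 2)Q(Year 1) = 10×119 + 522×6 = 1190 + 3132 = 4322
ΣP(Year 1)Q(Year 1) = 10×119 + 490×6 = 1190 + 2940 = 4130
link = 4322/4130 = 1.046489
Chained index = 100 × 0.957639 × 1.046489 = 100.2158

100.22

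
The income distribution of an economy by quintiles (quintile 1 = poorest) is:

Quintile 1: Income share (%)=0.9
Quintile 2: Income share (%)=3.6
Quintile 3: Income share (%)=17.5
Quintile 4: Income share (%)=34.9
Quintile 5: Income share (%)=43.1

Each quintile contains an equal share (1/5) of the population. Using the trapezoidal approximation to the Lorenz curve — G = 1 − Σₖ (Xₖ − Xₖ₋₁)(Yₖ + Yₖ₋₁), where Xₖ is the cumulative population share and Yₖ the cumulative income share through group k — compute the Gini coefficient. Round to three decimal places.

0.463

Cumulative income shares Yₖ: 0.0090, 0.0450, 0.2200, 0.5690, 1.0000
Σ (Xₖ−Xₖ₋₁)(Yₖ+Yₖ₋₁) = (1/5)(0.0090+0.0000) + (1/5)(0.0450+0.0090) + (1/5)(0.2200+0.0450) + (1/5)(0.5690+0.2200) + (1/5)(1.0000+0.5690)
  = 0.0018 + 0.0108 + 0.0530 + 0.1578 + 0.3138 = 0.5372
G = 1 − 0.5372 = 0.4628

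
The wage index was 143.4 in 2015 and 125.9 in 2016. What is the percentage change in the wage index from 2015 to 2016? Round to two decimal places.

-12.20%

Change = (125.9 − 143.4) / 143.4 × 100
       = -17.5 / 143.4 × 100 = -12.2036%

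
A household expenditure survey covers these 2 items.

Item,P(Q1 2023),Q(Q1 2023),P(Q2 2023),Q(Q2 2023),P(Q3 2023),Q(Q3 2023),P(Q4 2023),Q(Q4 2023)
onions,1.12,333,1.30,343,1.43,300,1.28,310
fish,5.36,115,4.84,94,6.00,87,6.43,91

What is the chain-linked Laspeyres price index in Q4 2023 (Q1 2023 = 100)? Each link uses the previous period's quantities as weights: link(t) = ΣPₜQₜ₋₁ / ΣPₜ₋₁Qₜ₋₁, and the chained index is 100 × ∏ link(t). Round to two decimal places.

116.14

Link Q1 2023→Q2 2023:
ΣP(Q2 2023)Q(Q1 2023) = 1.30×333 + 4.84×115 = 432.9 + 556.6 = 989.5
ΣP(Q1 2023)Q(Q1 2023) = 1.12×333 + 5.36×115 = 372.96 + 616.4 = 989.36
link = 989.5/989.36 = 1.000142
Link Q2 2023→Q3 2023:
ΣP(Q3 2023)Q(Q2 2023) = 1.43×343 + 6.00×94 = 490.49 + 564 = 1054.49
ΣP(Q2 2023)Q(Q2 2023) = 1.30×343 + 4.84×94 = 445.9 + 454.96 = 900.86
link = 1054.49/900.86 = 1.170537
Link Q3 2023→Q4 2023:
ΣP(Q4 2023)Q(Q3 2023) = 1.28×300 + 6.43×87 = 384 + 559.41 = 943.41
ΣP(Q3 2023)Q(Q3 2023) = 1.43×300 + 6.00×87 = 429 + 522 = 951
link = 943.41/951 = 0.992019
Chained index = 100 × 1.000142 × 1.170537 × 0.992019 = 116.1359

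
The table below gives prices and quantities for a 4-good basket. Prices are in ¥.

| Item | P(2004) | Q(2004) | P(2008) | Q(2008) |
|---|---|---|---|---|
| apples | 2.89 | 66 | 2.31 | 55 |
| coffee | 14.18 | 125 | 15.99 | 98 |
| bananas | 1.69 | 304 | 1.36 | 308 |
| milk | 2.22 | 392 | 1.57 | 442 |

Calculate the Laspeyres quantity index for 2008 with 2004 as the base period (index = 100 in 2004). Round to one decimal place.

Laspeyres quantity index uses base-period prices as weights.
ΣP(2004)·Q(2008) = 2.89×55 + 14.18×98 + 1.69×308 + 2.22×442 = 158.95 + 1389.64 + 520.52 + 981.24 = 3050.35
ΣP(2004)·Q(2004) = 2.89×66 + 14.18×125 + 1.69×304 + 2.22×392 = 190.74 + 1772.5 + 513.76 + 870.24 = 3347.24
Index = 3050.35 / 3347.24 × 100 = 91.1303

91.1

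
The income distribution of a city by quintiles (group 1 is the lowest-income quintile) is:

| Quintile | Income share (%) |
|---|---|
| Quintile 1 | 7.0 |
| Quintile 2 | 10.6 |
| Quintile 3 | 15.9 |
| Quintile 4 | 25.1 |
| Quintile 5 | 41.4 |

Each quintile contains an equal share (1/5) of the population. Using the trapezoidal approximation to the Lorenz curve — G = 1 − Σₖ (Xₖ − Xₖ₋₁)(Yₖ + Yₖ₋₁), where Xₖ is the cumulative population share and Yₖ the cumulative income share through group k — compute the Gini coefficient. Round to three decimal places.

Cumulative income shares Yₖ: 0.0700, 0.1760, 0.3350, 0.5860, 1.0000
Σ (Xₖ−Xₖ₋₁)(Yₖ+Yₖ₋₁) = (1/5)(0.0700+0.0000) + (1/5)(0.1760+0.0700) + (1/5)(0.3350+0.1760) + (1/5)(0.5860+0.3350) + (1/5)(1.0000+0.5860)
  = 0.0140 + 0.0492 + 0.1022 + 0.1842 + 0.3172 = 0.6668
G = 1 − 0.6668 = 0.3332

0.333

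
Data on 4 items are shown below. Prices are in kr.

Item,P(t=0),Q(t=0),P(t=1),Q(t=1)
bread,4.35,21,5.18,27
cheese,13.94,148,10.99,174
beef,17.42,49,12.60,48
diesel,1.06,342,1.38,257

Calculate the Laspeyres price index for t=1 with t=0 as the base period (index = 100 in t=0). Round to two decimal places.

Laspeyres price index uses base-period quantities as weights.
ΣP(t=1)·Q(t=0) = 5.18×21 + 10.99×148 + 12.60×49 + 1.38×342 = 108.78 + 1626.52 + 617.4 + 471.96 = 2824.66
ΣP(t=0)·Q(t=0) = 4.35×21 + 13.94×148 + 17.42×49 + 1.06×342 = 91.35 + 2063.12 + 853.58 + 362.52 = 3370.57
Index = 2824.66 / 3370.57 × 100 = 83.8036

83.80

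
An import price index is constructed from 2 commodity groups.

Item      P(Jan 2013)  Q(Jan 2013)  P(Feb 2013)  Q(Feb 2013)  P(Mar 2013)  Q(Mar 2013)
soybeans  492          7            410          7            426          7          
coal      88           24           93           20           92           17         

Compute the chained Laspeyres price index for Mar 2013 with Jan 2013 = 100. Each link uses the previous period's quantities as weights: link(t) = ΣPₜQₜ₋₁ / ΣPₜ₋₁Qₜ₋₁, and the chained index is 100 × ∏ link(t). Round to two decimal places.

93.61

Link Jan 2013→Feb 2013:
ΣP(Feb 2013)Q(Jan 2013) = 410×7 + 93×24 = 2870 + 2232 = 5102
ΣP(Jan 2013)Q(Jan 2013) = 492×7 + 88×24 = 3444 + 2112 = 5556
link = 5102/5556 = 0.918287
Link Feb 2013→Mar 2013:
ΣP(Mar 2013)Q(Feb 2013) = 426×7 + 92×20 = 2982 + 1840 = 4822
ΣP(Feb 2013)Q(Feb 2013) = 410×7 + 93×20 = 2870 + 1860 = 4730
link = 4822/4730 = 1.019450
Chained index = 100 × 0.918287 × 1.019450 = 93.6148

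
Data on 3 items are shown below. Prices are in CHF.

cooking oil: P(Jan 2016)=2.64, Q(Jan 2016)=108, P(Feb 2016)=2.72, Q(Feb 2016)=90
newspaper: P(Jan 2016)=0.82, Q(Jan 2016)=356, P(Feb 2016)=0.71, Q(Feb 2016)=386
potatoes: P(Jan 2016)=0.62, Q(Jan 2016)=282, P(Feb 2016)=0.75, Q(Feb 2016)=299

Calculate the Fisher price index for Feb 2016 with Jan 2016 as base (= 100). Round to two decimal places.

Laspeyres component (base-period weights):
ΣP(Feb 2016)Q(Jan 2016) = 2.72×108 + 0.71×356 + 0.75×282 = 293.76 + 252.76 + 211.5 = 758.02
ΣP(Jan 2016)Q(Jan 2016) = 2.64×108 + 0.82×356 + 0.62×282 = 285.12 + 291.92 + 174.84 = 751.88
L = 758.02 / 751.88 × 100 = 100.8166
Paasche component (current-period weights):
ΣP(Feb 2016)Q(Feb 2016) = 2.72×90 + 0.71×386 + 0.75×299 = 244.8 + 274.06 + 224.25 = 743.11
ΣP(Jan 2016)Q(Feb 2016) = 2.64×90 + 0.82×386 + 0.62×299 = 237.6 + 316.52 + 185.38 = 739.5
P = 743.11 / 739.5 × 100 = 100.4882
Fisher = √(L × P) = √(100.8166 × 100.4882) = 100.6523

100.65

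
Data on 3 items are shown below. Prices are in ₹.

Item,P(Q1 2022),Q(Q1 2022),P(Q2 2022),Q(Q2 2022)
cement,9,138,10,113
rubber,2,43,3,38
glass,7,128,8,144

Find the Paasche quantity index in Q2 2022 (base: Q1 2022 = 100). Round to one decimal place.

94.6

Paasche quantity index uses current-period prices as weights.
ΣP(Q2 2022)·Q(Q2 2022) = 10×113 + 3×38 + 8×144 = 1130 + 114 + 1152 = 2396
ΣP(Q2 2022)·Q(Q1 2022) = 10×138 + 3×43 + 8×128 = 1380 + 129 + 1024 = 2533
Index = 2396 / 2533 × 100 = 94.5914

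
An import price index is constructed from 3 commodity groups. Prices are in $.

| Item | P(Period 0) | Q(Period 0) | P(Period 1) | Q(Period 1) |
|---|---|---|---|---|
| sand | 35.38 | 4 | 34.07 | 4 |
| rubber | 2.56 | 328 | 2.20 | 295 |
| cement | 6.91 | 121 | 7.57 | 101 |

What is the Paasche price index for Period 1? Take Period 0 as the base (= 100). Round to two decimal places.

Paasche price index uses current-period quantities as weights.
ΣP(Period 1)·Q(Period 1) = 34.07×4 + 2.20×295 + 7.57×101 = 136.28 + 649 + 764.57 = 1549.85
ΣP(Period 0)·Q(Period 1) = 35.38×4 + 2.56×295 + 6.91×101 = 141.52 + 755.2 + 697.91 = 1594.63
Index = 1549.85 / 1594.63 × 100 = 97.1918

97.19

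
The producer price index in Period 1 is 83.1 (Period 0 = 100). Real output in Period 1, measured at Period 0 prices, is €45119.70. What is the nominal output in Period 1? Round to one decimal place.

Nominal = Real × (Index/100) = 45119.70 × (83.1/100)
        = 45119.70 × 0.831 = 37494.4707

37494.5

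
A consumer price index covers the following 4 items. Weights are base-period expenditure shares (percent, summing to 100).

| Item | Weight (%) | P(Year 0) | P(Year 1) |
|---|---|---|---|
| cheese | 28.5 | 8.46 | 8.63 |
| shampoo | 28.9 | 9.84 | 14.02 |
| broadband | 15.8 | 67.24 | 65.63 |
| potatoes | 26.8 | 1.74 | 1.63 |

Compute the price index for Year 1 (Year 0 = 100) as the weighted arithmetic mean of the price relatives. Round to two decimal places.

110.78

cheese: 28.5 × (8.63/8.46) = 28.5 × 1.020095 = 29.0727
shampoo: 28.9 × (14.02/9.84) = 28.9 × 1.424797 = 41.1766
broadband: 15.8 × (65.63/67.24) = 15.8 × 0.976056 = 15.4217
potatoes: 26.8 × (1.63/1.74) = 26.8 × 0.936782 = 25.1057
Index = Σ wᵢ·(p₁ᵢ/p₀ᵢ) = 29.0727 + 41.1766 + 15.4217 + 25.1057 = 110.7768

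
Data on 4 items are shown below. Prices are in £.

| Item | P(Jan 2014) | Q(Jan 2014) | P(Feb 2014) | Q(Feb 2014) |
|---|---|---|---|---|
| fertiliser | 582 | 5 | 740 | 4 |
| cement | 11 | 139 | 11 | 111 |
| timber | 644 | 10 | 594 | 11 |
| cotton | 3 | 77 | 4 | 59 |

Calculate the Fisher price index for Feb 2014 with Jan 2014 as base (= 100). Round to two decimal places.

102.30

Laspeyres component (base-period weights):
ΣP(Feb 2014)Q(Jan 2014) = 740×5 + 11×139 + 594×10 + 4×77 = 3700 + 1529 + 5940 + 308 = 11477
ΣP(Jan 2014)Q(Jan 2014) = 582×5 + 11×139 + 644×10 + 3×77 = 2910 + 1529 + 6440 + 231 = 11110
L = 11477 / 11110 × 100 = 103.3033
Paasche component (current-period weights):
ΣP(Feb 2014)Q(Feb 2014) = 740×4 + 11×111 + 594×11 + 4×59 = 2960 + 1221 + 6534 + 236 = 10951
ΣP(Jan 2014)Q(Feb 2014) = 582×4 + 11×111 + 644×11 + 3×59 = 2328 + 1221 + 7084 + 177 = 10810
P = 10951 / 10810 × 100 = 101.3043
Fisher = √(L × P) = √(103.3033 × 101.3043) = 102.2990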